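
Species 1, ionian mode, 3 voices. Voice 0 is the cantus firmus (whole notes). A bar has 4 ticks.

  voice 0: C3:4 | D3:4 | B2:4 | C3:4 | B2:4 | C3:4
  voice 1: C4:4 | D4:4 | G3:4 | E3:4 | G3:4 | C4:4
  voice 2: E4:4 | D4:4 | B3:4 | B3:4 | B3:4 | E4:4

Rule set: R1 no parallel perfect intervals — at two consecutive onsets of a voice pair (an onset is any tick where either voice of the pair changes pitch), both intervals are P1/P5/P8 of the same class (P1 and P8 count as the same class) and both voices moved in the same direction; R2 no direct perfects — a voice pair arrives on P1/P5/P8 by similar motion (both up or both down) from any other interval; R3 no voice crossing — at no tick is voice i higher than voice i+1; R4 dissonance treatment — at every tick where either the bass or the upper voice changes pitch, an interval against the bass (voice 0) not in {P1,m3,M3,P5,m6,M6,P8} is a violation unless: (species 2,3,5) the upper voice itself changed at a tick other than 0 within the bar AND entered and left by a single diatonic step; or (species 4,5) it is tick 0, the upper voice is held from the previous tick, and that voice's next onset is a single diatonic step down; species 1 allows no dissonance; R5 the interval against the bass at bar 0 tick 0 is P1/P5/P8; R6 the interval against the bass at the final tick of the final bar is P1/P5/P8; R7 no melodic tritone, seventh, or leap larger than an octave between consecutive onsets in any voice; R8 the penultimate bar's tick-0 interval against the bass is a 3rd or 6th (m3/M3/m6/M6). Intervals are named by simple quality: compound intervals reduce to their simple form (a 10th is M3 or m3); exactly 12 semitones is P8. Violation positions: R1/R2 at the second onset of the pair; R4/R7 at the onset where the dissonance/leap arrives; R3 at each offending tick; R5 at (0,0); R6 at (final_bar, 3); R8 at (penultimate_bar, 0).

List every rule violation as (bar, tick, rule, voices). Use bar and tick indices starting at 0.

bar 0: v0=C3 v1=C4 v2=E4 downbeat M3
bar 1: v0=D3 v1=D4 v2=D4 downbeat P8
bar 2: v0=B2 v1=G3 v2=B3 downbeat P8
bar 3: v0=C3 v1=E3 v2=B3 downbeat M7
bar 4: v0=B2 v1=G3 v2=B3 downbeat P8
bar 5: v0=C3 v1=C4 v2=E4 downbeat M3
  -> R5 @ bar 0 tick 0 v(0, 2): opens on M3
  -> R1 @ bar 1 tick 0 v(0, 1): C3/C4 P8 -> D3/D4 P8 similar
  -> R1 @ bar 2 tick 0 v(0, 2): D3/D4 P8 -> B2/B3 P8 similar
  -> R4 @ bar 3 tick 0 v(0, 2): C3/B3 M7 untreated
  -> R8 @ bar 4 tick 0 v(0, 2): penult P8 not 3rd/6th
  -> R2 @ bar 5 tick 0 v(0, 1): B2/G3 m6 -> C3/C4 P8 similar
  -> R6 @ bar 5 tick 3 v(0, 2): closes on M3

(0, 0, R5, (0, 2))
(1, 0, R1, (0, 1))
(2, 0, R1, (0, 2))
(3, 0, R4, (0, 2))
(4, 0, R8, (0, 2))
(5, 0, R2, (0, 1))
(5, 3, R6, (0, 2))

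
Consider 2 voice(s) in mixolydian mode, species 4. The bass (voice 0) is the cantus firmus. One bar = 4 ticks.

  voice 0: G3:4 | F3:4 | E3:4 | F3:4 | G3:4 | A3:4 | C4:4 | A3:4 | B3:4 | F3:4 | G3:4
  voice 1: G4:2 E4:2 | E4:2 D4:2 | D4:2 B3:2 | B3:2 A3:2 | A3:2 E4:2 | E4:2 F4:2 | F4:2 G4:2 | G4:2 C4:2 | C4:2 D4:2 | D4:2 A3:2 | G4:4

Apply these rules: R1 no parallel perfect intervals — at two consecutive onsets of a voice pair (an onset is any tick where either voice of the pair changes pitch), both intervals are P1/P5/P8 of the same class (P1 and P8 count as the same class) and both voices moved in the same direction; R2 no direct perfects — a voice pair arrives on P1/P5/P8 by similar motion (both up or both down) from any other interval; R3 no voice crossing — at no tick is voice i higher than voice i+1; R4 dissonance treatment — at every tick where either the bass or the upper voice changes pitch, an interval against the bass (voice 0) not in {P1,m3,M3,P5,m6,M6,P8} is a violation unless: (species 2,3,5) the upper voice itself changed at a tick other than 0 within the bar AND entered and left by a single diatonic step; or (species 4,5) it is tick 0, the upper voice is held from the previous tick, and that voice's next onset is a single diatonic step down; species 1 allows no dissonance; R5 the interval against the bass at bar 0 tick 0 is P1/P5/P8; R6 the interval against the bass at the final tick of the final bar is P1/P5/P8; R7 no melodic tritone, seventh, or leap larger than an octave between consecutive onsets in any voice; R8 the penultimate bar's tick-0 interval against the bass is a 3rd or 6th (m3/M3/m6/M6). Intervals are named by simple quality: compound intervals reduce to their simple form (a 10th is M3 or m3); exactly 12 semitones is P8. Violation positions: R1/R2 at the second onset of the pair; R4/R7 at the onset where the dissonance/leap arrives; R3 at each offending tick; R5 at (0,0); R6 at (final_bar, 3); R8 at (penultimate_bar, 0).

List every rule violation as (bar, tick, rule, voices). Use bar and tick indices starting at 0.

(2, 0, R4, (0, 1))
(4, 0, R4, (0, 1))
(6, 0, R4, (0, 1))
(7, 0, R4, (0, 1))
(8, 0, R4, (0, 1))
(9, 0, R7, (0,))
(10, 0, R2, (0, 1))
(10, 0, R7, (1,))

bar 0: v0=G3 v1=G4 downbeat P8
bar 1: v0=F3 v1=E4 downbeat M7
bar 2: v0=E3 v1=D4 downbeat m7
bar 3: v0=F3 v1=B3 downbeat TT
bar 4: v0=G3 v1=A3 downbeat M2
bar 5: v0=A3 v1=E4 downbeat P5
bar 6: v0=C4 v1=F4 downbeat P4
bar 7: v0=A3 v1=G4 downbeat m7
bar 8: v0=B3 v1=C4 downbeat m2
bar 9: v0=F3 v1=D4 downbeat M6
bar 10: v0=G3 v1=G4 downbeat P8
  -> R4 @ bar 2 tick 0 v(0, 1): E3/D4 m7 untreated
  -> R4 @ bar 4 tick 0 v(0, 1): G3/A3 M2 untreated
  -> R4 @ bar 6 tick 0 v(0, 1): C4/F4 P4 untreated
  -> R4 @ bar 7 tick 0 v(0, 1): A3/G4 m7 untreated
  -> R4 @ bar 8 tick 0 v(0, 1): B3/C4 m2 untreated
  -> R7 @ bar 9 tick 0 v(0,): B3->F3 leap 6st
  -> R2 @ bar 10 tick 0 v(0, 1): F3/A3 M3 -> G3/G4 P8 similar
  -> R7 @ bar 10 tick 0 v(1,): A3->G4 leap 10st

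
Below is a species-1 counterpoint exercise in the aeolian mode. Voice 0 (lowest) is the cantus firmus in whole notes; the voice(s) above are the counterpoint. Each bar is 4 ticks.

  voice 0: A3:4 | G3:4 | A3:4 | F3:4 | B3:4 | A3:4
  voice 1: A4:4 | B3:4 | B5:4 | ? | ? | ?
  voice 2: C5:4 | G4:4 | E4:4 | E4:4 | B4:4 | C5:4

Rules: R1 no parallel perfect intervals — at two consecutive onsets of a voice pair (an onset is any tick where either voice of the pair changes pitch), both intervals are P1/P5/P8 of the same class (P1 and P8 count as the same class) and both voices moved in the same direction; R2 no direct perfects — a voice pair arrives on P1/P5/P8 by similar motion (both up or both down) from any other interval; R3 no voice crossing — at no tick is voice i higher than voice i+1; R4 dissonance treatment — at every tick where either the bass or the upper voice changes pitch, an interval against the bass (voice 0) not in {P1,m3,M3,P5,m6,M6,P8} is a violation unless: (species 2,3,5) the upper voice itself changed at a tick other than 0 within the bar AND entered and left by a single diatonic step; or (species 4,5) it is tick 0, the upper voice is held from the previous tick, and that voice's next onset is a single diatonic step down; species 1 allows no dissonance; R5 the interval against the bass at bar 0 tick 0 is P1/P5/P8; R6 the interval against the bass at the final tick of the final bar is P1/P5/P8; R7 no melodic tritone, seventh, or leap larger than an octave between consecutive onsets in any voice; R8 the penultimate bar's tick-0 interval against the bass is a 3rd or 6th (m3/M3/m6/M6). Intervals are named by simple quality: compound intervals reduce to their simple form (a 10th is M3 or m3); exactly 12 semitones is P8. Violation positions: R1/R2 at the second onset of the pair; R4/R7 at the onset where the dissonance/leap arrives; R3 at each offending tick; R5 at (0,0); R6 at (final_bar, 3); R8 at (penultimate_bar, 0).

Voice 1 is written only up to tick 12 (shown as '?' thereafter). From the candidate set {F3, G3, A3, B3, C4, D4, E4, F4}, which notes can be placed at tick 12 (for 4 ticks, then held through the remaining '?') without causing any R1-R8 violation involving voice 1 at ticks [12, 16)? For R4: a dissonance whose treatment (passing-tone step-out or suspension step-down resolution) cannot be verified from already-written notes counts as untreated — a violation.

{}

F3: violates R2,R7
G3: violates R4,R7
A3: violates R7
B3: violates R4,R7
C4: violates R2,R7
D4: violates R7
E4: violates R4,R7
F4: violates R2,R3,R7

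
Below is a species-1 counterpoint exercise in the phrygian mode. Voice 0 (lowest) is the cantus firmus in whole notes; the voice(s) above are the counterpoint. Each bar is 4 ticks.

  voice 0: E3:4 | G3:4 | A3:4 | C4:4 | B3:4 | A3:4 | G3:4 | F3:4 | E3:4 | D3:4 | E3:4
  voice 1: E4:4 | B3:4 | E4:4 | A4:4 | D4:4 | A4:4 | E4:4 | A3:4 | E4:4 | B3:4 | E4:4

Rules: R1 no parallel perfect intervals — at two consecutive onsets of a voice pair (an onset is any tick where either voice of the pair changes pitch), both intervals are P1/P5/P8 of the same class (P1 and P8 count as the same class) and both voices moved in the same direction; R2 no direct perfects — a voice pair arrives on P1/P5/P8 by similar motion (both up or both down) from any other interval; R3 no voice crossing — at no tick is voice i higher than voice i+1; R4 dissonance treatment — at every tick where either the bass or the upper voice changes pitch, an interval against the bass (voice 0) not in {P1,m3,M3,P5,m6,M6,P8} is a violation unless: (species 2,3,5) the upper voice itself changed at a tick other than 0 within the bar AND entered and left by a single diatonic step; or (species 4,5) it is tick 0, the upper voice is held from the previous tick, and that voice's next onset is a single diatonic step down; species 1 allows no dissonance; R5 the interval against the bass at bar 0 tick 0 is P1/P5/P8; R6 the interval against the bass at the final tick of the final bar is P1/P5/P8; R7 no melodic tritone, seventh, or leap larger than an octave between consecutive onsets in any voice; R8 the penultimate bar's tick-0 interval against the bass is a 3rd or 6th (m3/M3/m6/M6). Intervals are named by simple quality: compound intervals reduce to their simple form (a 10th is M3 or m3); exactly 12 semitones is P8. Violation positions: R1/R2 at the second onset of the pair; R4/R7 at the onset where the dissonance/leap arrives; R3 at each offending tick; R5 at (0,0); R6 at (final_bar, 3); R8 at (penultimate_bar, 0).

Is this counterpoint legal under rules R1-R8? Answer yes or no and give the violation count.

bar 0: v0=E3 v1=E4 (P8)
bar 1: v0=G3 v1=B3 (M3)
bar 2: v0=A3 v1=E4 (P5)
bar 3: v0=C4 v1=A4 (M6)
bar 4: v0=B3 v1=D4 (m3)
bar 5: v0=A3 v1=A4 (P8)
bar 6: v0=G3 v1=E4 (M6)
bar 7: v0=F3 v1=A3 (M3)
bar 8: v0=E3 v1=E4 (P8)
bar 9: v0=D3 v1=B3 (M6)
bar 10: v0=E3 v1=E4 (P8)
  R2 @ bar2.0: G3/B3 M3 -> A3/E4 P5 similar
  R2 @ bar10.0: D3/B3 M6 -> E3/E4 P8 similar

No (2 violations)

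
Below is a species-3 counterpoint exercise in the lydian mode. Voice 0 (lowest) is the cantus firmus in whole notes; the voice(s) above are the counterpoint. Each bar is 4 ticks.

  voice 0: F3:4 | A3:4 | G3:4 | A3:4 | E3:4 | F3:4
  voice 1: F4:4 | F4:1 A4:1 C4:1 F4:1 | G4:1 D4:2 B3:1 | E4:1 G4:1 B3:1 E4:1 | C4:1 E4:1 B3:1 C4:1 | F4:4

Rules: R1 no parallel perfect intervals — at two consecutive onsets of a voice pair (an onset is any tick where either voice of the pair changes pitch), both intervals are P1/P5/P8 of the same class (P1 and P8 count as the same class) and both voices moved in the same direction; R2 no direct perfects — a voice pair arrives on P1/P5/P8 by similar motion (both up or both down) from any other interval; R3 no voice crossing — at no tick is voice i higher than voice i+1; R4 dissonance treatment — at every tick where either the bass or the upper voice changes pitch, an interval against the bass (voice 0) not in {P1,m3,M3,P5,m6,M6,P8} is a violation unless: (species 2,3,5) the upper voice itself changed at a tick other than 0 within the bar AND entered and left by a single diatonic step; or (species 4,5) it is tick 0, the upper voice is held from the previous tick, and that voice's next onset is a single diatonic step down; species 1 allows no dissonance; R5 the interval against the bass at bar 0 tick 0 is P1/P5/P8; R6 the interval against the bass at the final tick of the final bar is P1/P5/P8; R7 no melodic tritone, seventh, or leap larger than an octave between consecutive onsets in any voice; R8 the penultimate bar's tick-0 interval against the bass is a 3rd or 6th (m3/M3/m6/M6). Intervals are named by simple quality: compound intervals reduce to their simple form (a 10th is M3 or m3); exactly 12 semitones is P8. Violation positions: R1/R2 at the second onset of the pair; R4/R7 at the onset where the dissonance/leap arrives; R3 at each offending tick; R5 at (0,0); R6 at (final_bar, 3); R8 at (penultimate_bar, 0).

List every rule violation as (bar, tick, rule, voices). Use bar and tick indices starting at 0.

bar 0: v0=F3 v1=F4 downbeat P8
bar 1: v0=A3 v1=F4 downbeat m6
bar 2: v0=G3 v1=G4 downbeat P8
bar 3: v0=A3 v1=E4 downbeat P5
bar 4: v0=E3 v1=C4 downbeat m6
bar 5: v0=F3 v1=F4 downbeat P8
  -> R2 @ bar 3 tick 0 v(0, 1): G3/B3 M3 -> A3/E4 P5 similar
  -> R4 @ bar 3 tick 1 v(0, 1): A3/G4 m7 untreated
  -> R4 @ bar 3 tick 2 v(0, 1): A3/B3 M2 untreated
  -> R2 @ bar 5 tick 0 v(0, 1): E3/C4 m6 -> F3/F4 P8 similar

(3, 0, R2, (0, 1))
(3, 1, R4, (0, 1))
(3, 2, R4, (0, 1))
(5, 0, R2, (0, 1))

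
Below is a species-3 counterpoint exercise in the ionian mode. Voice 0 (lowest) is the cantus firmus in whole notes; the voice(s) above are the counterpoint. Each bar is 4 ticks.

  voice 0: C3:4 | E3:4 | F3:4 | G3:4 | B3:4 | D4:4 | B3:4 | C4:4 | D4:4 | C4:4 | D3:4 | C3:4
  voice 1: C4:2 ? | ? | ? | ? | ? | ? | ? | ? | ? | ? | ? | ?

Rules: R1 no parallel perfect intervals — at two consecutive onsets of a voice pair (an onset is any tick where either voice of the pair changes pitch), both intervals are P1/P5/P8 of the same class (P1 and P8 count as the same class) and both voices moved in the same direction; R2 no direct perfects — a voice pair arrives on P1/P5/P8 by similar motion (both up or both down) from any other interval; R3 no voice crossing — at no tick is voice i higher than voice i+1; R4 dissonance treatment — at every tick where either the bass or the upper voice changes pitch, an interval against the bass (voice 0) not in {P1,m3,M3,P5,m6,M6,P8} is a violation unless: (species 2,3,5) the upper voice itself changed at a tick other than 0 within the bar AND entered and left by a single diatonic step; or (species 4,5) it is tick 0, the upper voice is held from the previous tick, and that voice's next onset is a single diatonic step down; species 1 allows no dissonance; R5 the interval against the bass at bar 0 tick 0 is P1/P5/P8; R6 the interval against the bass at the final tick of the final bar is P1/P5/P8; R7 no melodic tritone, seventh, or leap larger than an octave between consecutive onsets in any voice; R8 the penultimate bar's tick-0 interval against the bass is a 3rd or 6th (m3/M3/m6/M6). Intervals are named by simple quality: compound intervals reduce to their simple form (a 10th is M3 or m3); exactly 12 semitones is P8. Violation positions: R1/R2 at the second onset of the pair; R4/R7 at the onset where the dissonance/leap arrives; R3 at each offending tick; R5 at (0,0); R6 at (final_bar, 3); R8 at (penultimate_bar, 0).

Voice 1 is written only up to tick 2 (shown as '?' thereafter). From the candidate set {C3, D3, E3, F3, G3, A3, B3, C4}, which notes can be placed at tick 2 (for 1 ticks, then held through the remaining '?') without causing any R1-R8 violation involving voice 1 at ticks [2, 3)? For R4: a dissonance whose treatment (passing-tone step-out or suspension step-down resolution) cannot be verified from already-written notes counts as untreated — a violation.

C3: legal
D3: violates R4,R7
E3: legal
F3: violates R4
G3: legal
A3: legal
B3: violates R4
C4: legal

{A3, C3, C4, E3, G3}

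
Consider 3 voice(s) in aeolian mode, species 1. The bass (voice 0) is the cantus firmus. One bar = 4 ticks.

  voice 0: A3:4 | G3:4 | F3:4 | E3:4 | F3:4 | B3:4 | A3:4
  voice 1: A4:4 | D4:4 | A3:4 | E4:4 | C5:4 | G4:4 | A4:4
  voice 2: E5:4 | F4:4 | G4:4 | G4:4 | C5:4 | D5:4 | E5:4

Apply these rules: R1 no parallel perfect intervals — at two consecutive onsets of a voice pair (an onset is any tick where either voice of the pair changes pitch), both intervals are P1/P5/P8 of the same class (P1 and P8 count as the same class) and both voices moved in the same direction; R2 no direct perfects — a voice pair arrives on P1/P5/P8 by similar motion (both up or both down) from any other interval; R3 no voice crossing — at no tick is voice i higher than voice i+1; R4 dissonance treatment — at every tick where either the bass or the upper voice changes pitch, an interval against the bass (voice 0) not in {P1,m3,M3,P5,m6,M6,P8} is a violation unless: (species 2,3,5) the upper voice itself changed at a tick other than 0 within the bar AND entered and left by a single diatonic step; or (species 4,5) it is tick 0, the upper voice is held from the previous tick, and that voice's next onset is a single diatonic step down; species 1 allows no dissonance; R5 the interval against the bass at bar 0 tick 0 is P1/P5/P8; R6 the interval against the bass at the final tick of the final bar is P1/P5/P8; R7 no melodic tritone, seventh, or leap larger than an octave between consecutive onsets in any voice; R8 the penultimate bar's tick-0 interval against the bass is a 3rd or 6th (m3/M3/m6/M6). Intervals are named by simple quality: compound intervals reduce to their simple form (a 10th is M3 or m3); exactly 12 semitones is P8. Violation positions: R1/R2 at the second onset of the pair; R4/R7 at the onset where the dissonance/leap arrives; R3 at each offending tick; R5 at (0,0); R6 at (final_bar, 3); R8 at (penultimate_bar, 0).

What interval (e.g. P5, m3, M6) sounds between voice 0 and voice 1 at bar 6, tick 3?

P8

voice 0=A3 voice 1=A4 -> P8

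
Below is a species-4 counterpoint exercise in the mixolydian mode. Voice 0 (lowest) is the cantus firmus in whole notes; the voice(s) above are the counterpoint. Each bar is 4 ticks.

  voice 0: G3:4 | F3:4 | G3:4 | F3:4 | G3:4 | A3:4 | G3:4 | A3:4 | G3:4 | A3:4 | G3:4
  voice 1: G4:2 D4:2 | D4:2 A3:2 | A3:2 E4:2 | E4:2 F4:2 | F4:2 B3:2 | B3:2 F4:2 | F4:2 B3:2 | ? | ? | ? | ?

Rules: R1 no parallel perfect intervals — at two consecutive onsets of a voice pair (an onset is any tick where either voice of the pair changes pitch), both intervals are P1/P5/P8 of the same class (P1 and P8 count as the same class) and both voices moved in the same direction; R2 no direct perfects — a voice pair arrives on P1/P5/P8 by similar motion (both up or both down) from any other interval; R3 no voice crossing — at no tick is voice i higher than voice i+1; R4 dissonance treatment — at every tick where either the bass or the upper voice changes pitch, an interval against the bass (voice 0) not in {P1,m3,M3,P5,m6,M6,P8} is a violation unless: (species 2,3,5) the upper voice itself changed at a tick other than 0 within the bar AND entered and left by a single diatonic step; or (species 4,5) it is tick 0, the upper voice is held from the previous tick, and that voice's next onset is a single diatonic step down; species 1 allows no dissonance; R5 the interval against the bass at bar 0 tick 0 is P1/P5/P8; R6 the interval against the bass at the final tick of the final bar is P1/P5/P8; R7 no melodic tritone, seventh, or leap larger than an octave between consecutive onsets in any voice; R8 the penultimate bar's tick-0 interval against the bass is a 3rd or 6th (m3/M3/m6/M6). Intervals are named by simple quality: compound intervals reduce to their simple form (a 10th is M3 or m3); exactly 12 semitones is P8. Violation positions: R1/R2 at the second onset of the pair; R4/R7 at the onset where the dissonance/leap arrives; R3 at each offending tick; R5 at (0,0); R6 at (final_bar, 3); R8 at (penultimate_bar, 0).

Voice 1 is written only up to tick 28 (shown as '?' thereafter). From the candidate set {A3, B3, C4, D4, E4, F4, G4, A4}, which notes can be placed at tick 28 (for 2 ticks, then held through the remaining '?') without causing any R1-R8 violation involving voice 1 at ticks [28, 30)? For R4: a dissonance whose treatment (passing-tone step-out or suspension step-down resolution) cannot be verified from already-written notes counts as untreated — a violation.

A3: legal
B3: violates R4
C4: legal
D4: violates R4
E4: violates R2
F4: violates R7
G4: violates R4
A4: violates R2,R7

{A3, C4}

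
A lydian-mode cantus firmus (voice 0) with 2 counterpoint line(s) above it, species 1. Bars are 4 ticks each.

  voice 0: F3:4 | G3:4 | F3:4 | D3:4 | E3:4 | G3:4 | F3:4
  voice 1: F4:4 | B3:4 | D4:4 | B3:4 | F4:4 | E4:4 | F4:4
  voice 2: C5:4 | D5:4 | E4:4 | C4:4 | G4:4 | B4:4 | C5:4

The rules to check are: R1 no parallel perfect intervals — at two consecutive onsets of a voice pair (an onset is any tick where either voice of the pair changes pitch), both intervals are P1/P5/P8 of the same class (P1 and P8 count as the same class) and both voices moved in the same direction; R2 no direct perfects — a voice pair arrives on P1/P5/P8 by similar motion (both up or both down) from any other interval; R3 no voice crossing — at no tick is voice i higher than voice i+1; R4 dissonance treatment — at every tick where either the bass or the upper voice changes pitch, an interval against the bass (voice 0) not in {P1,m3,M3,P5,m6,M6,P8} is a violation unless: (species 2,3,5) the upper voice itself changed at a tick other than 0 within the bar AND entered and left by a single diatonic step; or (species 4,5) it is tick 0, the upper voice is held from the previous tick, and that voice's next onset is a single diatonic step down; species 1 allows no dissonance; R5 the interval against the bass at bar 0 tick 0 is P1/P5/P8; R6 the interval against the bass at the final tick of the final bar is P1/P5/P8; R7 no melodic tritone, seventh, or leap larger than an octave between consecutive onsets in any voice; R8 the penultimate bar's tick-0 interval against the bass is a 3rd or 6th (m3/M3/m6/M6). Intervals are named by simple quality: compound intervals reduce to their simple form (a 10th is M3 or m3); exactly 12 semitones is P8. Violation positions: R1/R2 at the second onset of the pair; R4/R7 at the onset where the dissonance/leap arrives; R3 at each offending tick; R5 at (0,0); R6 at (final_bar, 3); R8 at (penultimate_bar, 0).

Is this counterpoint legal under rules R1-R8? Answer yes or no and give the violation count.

bar 0: v0=F3 v1=F4 v2=C5 (P5)
bar 1: v0=G3 v1=B3 v2=D5 (P5)
bar 2: v0=F3 v1=D4 v2=E4 (M7)
bar 3: v0=D3 v1=B3 v2=C4 (m7)
bar 4: v0=E3 v1=F4 v2=G4 (m3)
bar 5: v0=G3 v1=E4 v2=B4 (M3)
bar 6: v0=F3 v1=F4 v2=C5 (P5)
  R1 @ bar1.0: F3/C5 P5 -> G3/D5 P5 similar
  R7 @ bar1.0: F4->B3 leap 6st
  R4 @ bar2.0: F3/E4 M7 untreated
  R7 @ bar2.0: D5->E4 leap 10st
  R4 @ bar3.0: D3/C4 m7 untreated
  R4 @ bar4.0: E3/F4 m2 untreated
  R7 @ bar4.0: B3->F4 leap 6st
  R1 @ bar6.0: E4/B4 P5 -> F4/C5 P5 similar

No (8 violations)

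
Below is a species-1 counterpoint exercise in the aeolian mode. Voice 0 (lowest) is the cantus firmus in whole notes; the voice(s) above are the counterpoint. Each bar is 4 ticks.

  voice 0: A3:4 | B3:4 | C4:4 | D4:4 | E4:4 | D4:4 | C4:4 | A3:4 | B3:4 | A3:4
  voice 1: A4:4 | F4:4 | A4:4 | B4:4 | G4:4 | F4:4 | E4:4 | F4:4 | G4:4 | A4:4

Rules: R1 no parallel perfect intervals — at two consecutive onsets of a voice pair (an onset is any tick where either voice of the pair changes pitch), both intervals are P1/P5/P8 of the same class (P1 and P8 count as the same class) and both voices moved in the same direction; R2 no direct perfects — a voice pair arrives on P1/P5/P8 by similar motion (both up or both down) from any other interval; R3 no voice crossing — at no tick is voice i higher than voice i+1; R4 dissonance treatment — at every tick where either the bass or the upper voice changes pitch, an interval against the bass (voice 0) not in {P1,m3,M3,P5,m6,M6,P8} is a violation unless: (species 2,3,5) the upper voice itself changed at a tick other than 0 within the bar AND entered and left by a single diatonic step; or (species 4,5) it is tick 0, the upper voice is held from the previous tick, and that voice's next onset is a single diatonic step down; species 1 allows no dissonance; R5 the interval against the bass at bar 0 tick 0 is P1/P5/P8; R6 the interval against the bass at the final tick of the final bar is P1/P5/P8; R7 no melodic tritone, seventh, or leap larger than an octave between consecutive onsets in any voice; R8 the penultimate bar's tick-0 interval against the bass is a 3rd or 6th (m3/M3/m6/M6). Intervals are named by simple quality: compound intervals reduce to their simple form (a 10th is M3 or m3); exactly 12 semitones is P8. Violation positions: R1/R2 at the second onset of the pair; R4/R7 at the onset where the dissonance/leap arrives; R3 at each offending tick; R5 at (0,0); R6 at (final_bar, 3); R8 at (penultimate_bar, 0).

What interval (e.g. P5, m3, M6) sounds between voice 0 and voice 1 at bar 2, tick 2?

voice 0=C4 voice 1=A4 -> M6

M6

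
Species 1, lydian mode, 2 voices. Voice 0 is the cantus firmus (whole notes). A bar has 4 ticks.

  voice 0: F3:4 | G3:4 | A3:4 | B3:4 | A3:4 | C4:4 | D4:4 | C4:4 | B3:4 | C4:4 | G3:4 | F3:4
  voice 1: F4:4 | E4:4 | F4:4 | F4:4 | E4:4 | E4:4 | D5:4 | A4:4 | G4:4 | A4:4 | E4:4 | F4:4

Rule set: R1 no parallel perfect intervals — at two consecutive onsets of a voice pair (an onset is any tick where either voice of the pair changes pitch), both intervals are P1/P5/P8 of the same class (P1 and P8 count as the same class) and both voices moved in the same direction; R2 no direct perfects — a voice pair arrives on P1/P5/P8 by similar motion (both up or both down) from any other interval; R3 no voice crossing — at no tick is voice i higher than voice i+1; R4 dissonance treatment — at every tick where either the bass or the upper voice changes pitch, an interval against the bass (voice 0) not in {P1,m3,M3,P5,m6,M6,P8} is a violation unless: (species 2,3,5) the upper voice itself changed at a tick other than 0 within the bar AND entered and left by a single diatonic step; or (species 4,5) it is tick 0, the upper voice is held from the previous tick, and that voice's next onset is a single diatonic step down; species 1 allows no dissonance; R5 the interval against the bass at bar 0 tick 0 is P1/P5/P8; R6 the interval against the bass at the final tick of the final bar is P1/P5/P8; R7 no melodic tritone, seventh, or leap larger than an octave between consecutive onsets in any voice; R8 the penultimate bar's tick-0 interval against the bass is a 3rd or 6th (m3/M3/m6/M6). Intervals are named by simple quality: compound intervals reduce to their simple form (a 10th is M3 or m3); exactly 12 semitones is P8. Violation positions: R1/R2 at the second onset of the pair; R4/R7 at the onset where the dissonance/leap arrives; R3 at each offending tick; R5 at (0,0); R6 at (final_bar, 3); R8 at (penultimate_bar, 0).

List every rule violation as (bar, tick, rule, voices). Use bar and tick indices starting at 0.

(3, 0, R4, (0, 1))
(4, 0, R2, (0, 1))
(6, 0, R2, (0, 1))
(6, 0, R7, (1,))

bar 0: v0=F3 v1=F4 downbeat P8
bar 1: v0=G3 v1=E4 downbeat M6
bar 2: v0=A3 v1=F4 downbeat m6
bar 3: v0=B3 v1=F4 downbeat TT
bar 4: v0=A3 v1=E4 downbeat P5
bar 5: v0=C4 v1=E4 downbeat M3
bar 6: v0=D4 v1=D5 downbeat P8
bar 7: v0=C4 v1=A4 downbeat M6
bar 8: v0=B3 v1=G4 downbeat m6
bar 9: v0=C4 v1=A4 downbeat M6
bar 10: v0=G3 v1=E4 downbeat M6
bar 11: v0=F3 v1=F4 downbeat P8
  -> R4 @ bar 3 tick 0 v(0, 1): B3/F4 TT untreated
  -> R2 @ bar 4 tick 0 v(0, 1): B3/F4 TT -> A3/E4 P5 similar
  -> R2 @ bar 6 tick 0 v(0, 1): C4/E4 M3 -> D4/D5 P8 similar
  -> R7 @ bar 6 tick 0 v(1,): E4->D5 leap 10st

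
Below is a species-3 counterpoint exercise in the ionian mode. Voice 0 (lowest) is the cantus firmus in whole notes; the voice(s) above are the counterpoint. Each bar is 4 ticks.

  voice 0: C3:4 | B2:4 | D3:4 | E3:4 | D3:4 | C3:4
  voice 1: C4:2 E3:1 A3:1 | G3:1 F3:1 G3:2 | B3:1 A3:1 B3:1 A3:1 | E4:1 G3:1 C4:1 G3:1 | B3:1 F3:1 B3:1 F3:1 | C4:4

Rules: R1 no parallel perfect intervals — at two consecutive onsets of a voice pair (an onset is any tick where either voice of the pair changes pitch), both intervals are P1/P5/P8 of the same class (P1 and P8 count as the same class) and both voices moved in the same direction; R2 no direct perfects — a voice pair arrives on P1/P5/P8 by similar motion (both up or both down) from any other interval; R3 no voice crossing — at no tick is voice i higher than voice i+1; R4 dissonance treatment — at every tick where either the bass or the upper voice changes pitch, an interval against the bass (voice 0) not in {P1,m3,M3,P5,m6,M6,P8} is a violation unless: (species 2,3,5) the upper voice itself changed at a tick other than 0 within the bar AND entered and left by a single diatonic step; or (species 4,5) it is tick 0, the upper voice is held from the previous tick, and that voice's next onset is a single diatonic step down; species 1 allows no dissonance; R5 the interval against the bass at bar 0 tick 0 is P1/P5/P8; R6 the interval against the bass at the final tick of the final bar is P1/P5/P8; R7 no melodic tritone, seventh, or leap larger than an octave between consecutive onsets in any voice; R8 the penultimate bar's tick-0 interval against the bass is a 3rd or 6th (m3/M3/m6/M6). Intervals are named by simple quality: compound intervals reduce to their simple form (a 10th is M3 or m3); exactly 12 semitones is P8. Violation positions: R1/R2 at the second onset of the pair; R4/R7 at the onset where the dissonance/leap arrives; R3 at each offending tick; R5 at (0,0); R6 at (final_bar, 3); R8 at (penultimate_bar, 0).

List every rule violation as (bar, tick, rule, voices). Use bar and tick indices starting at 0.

(3, 0, R2, (0, 1))
(4, 1, R7, (1,))
(4, 2, R7, (1,))
(4, 3, R7, (1,))

bar 0: v0=C3 v1=C4 downbeat P8
bar 1: v0=B2 v1=G3 downbeat m6
bar 2: v0=D3 v1=B3 downbeat M6
bar 3: v0=E3 v1=E4 downbeat P8
bar 4: v0=D3 v1=B3 downbeat M6
bar 5: v0=C3 v1=C4 downbeat P8
  -> R2 @ bar 3 tick 0 v(0, 1): D3/A3 P5 -> E3/E4 P8 similar
  -> R7 @ bar 4 tick 1 v(1,): B3->F3 leap 6st
  -> R7 @ bar 4 tick 2 v(1,): F3->B3 leap 6st
  -> R7 @ bar 4 tick 3 v(1,): B3->F3 leap 6st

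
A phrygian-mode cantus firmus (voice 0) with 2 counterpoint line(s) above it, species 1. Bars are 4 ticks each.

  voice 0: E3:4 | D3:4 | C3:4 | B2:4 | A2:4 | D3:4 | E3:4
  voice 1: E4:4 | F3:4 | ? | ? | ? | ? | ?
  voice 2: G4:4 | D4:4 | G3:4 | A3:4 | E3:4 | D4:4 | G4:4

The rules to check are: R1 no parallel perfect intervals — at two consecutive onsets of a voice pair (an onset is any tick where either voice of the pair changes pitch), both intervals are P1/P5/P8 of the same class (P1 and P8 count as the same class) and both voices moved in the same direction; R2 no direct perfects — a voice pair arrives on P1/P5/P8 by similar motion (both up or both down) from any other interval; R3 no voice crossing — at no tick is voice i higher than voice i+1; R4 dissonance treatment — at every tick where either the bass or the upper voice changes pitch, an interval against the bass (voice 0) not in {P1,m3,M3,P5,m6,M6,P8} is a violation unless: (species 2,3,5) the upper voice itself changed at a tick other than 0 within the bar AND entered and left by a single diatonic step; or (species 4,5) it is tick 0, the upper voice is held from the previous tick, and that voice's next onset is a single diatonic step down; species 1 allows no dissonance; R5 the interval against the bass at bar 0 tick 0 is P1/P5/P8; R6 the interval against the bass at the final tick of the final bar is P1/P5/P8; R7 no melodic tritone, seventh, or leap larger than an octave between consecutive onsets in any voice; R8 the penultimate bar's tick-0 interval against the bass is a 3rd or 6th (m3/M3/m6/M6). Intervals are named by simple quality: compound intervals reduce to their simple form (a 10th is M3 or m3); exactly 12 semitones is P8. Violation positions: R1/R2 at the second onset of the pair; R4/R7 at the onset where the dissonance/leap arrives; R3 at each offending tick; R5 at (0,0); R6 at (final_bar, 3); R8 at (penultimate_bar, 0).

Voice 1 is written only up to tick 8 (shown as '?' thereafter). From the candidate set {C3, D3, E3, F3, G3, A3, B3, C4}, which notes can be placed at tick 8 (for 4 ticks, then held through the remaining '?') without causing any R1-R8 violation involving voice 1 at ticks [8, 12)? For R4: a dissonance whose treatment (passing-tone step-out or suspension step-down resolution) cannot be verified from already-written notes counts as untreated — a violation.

{E3, G3}

C3: violates R2
D3: violates R4
E3: legal
F3: violates R4
G3: legal
A3: violates R3
B3: violates R3,R4,R7
C4: violates R3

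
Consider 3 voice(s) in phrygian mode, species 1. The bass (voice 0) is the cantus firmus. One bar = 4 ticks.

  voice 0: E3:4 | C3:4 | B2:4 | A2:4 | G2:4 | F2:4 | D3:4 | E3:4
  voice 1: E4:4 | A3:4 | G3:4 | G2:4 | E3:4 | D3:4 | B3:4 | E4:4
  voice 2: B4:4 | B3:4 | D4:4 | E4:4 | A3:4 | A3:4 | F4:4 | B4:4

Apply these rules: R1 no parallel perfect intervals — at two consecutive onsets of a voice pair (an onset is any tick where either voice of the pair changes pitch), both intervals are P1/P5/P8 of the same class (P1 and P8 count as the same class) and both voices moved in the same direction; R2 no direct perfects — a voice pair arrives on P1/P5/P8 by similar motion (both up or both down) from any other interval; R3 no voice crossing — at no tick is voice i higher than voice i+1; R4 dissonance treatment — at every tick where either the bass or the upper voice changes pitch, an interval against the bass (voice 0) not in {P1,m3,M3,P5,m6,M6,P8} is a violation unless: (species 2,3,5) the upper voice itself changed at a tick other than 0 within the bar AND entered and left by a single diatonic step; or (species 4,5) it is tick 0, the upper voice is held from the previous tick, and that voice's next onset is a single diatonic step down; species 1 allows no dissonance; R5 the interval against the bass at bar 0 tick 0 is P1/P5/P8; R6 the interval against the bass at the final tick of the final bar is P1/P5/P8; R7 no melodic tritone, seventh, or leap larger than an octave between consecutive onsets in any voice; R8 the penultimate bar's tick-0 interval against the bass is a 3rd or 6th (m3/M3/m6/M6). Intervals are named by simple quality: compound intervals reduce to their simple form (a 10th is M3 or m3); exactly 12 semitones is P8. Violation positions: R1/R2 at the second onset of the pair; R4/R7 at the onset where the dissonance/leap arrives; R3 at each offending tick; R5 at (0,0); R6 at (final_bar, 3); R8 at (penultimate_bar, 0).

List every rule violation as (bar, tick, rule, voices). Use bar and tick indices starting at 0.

(1, 0, R4, (0, 2))
(3, 0, R3, (0, 1))
(3, 0, R4, (0, 1))
(3, 1, R3, (0, 1))
(3, 2, R3, (0, 1))
(3, 3, R3, (0, 1))
(4, 0, R4, (0, 2))
(7, 0, R2, (0, 1))
(7, 0, R2, (0, 2))
(7, 0, R2, (1, 2))
(7, 0, R7, (2,))

bar 0: v0=E3 v1=E4 v2=B4 downbeat P5
bar 1: v0=C3 v1=A3 v2=B3 downbeat M7
bar 2: v0=B2 v1=G3 v2=D4 downbeat m3
bar 3: v0=A2 v1=G2 v2=E4 downbeat P5
bar 4: v0=G2 v1=E3 v2=A3 downbeat M2
bar 5: v0=F2 v1=D3 v2=A3 downbeat M3
bar 6: v0=D3 v1=B3 v2=F4 downbeat m3
bar 7: v0=E3 v1=E4 v2=B4 downbeat P5
  -> R4 @ bar 1 tick 0 v(0, 2): C3/B3 M7 untreated
  -> R3 @ bar 3 tick 0 v(0, 1): A2 above G2
  -> R4 @ bar 3 tick 0 v(0, 1): A2/G2 M2 untreated
  -> R3 @ bar 3 tick 1 v(0, 1): A2 above G2
  -> R3 @ bar 3 tick 2 v(0, 1): A2 above G2
  -> R3 @ bar 3 tick 3 v(0, 1): A2 above G2
  -> R4 @ bar 4 tick 0 v(0, 2): G2/A3 M2 untreated
  -> R2 @ bar 7 tick 0 v(0, 1): D3/B3 M6 -> E3/E4 P8 similar
  -> R2 @ bar 7 tick 0 v(0, 2): D3/F4 m3 -> E3/B4 P5 similar
  -> R2 @ bar 7 tick 0 v(1, 2): B3/F4 TT -> E4/B4 P5 similar
  -> R7 @ bar 7 tick 0 v(2,): F4->B4 leap 6st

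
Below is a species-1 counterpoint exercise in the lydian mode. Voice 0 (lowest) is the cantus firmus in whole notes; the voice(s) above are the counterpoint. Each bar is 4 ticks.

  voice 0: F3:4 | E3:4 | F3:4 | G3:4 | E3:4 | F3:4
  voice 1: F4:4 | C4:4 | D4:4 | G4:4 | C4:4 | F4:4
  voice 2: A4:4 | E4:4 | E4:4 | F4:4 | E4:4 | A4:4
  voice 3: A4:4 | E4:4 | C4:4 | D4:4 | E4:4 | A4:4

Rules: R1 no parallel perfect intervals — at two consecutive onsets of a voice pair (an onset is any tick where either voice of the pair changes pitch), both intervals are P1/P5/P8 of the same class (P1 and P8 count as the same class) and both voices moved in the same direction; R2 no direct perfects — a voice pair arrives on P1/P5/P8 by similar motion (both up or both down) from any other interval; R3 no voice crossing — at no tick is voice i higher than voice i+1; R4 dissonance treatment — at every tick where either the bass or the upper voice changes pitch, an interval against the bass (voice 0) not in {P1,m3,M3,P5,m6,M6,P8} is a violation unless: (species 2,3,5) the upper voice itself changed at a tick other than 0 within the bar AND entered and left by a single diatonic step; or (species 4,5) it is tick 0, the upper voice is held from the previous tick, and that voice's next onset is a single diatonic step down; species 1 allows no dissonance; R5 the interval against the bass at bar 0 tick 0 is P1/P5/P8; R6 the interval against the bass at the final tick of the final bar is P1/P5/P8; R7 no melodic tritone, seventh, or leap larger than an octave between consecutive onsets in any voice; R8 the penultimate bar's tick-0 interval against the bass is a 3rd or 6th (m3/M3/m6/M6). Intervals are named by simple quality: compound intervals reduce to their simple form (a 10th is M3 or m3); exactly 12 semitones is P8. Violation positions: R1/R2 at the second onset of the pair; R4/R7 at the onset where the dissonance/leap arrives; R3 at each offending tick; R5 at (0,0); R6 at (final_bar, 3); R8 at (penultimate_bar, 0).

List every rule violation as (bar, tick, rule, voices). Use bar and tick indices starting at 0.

bar 0: v0=F3 v1=F4 v2=A4 v3=A4 downbeat M3
bar 1: v0=E3 v1=C4 v2=E4 v3=E4 downbeat P8
bar 2: v0=F3 v1=D4 v2=E4 v3=C4 downbeat P5
bar 3: v0=G3 v1=G4 v2=F4 v3=D4 downbeat P5
bar 4: v0=E3 v1=C4 v2=E4 v3=E4 downbeat P8
bar 5: v0=F3 v1=F4 v2=A4 v3=A4 downbeat M3
  -> R5 @ bar 0 tick 0 v(0, 2): opens on M3
  -> R5 @ bar 0 tick 0 v(0, 3): opens on M3
  -> R1 @ bar 1 tick 0 v(2, 3): A4/A4 P1 -> E4/E4 P1 similar
  -> R2 @ bar 1 tick 0 v(0, 2): F3/A4 M3 -> E3/E4 P8 similar
  -> R2 @ bar 1 tick 0 v(0, 3): F3/A4 M3 -> E3/E4 P8 similar
  -> R3 @ bar 2 tick 0 v(2, 3): E4 above C4
  -> R4 @ bar 2 tick 0 v(0, 2): F3/E4 M7 untreated
  -> R3 @ bar 2 tick 1 v(2, 3): E4 above C4
  -> R3 @ bar 2 tick 2 v(2, 3): E4 above C4
  -> R3 @ bar 2 tick 3 v(2, 3): E4 above C4
  -> R1 @ bar 3 tick 0 v(0, 3): F3/C4 P5 -> G3/D4 P5 similar
  -> R2 @ bar 3 tick 0 v(0, 1): F3/D4 M6 -> G3/G4 P8 similar
  -> R3 @ bar 3 tick 0 v(1, 2): G4 above F4
  -> R3 @ bar 3 tick 0 v(2, 3): F4 above D4
  -> R4 @ bar 3 tick 0 v(0, 2): G3/F4 m7 untreated
  -> R3 @ bar 3 tick 1 v(1, 2): G4 above F4
  -> R3 @ bar 3 tick 1 v(2, 3): F4 above D4
  -> R3 @ bar 3 tick 2 v(1, 2): G4 above F4
  -> R3 @ bar 3 tick 2 v(2, 3): F4 above D4
  -> R3 @ bar 3 tick 3 v(1, 2): G4 above F4
  -> R3 @ bar 3 tick 3 v(2, 3): F4 above D4
  -> R2 @ bar 4 tick 0 v(0, 2): G3/F4 m7 -> E3/E4 P8 similar
  -> R8 @ bar 4 tick 0 v(0, 2): penult P8 not 3rd/6th
  -> R8 @ bar 4 tick 0 v(0, 3): penult P8 not 3rd/6th
  -> R1 @ bar 5 tick 0 v(2, 3): E4/E4 P1 -> A4/A4 P1 similar
  -> R2 @ bar 5 tick 0 v(0, 1): E3/C4 m6 -> F3/F4 P8 similar
  -> R6 @ bar 5 tick 3 v(0, 2): closes on M3
  -> R6 @ bar 5 tick 3 v(0, 3): closes on M3

(0, 0, R5, (0, 2))
(0, 0, R5, (0, 3))
(1, 0, R1, (2, 3))
(1, 0, R2, (0, 2))
(1, 0, R2, (0, 3))
(2, 0, R3, (2, 3))
(2, 0, R4, (0, 2))
(2, 1, R3, (2, 3))
(2, 2, R3, (2, 3))
(2, 3, R3, (2, 3))
(3, 0, R1, (0, 3))
(3, 0, R2, (0, 1))
(3, 0, R3, (1, 2))
(3, 0, R3, (2, 3))
(3, 0, R4, (0, 2))
(3, 1, R3, (1, 2))
(3, 1, R3, (2, 3))
(3, 2, R3, (1, 2))
(3, 2, R3, (2, 3))
(3, 3, R3, (1, 2))
(3, 3, R3, (2, 3))
(4, 0, R2, (0, 2))
(4, 0, R8, (0, 2))
(4, 0, R8, (0, 3))
(5, 0, R1, (2, 3))
(5, 0, R2, (0, 1))
(5, 3, R6, (0, 2))
(5, 3, R6, (0, 3))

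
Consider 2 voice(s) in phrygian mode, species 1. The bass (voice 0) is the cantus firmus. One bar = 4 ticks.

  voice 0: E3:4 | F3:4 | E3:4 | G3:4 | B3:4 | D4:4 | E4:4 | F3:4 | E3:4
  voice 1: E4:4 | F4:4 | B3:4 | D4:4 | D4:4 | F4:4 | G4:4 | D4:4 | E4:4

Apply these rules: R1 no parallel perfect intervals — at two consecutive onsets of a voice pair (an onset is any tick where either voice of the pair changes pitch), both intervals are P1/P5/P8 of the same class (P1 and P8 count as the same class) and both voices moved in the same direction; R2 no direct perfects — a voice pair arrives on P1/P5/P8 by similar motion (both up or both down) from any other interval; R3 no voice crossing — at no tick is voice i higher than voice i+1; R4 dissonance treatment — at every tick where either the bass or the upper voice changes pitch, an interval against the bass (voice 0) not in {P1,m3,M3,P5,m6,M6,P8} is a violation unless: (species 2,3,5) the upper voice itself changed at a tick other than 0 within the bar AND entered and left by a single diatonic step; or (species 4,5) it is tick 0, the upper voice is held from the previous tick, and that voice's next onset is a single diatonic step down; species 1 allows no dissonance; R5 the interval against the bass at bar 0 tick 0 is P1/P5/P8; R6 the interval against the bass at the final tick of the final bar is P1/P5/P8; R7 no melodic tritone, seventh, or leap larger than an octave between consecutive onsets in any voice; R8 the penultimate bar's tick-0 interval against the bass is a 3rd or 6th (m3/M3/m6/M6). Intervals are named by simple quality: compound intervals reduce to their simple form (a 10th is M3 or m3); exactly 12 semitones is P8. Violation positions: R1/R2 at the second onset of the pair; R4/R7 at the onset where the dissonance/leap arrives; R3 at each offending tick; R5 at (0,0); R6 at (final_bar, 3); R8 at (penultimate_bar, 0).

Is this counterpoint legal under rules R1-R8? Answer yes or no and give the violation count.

No (5 violations)

bar 0: v0=E3 v1=E4 (P8)
bar 1: v0=F3 v1=F4 (P8)
bar 2: v0=E3 v1=B3 (P5)
bar 3: v0=G3 v1=D4 (P5)
bar 4: v0=B3 v1=D4 (m3)
bar 5: v0=D4 v1=F4 (m3)
bar 6: v0=E4 v1=G4 (m3)
bar 7: v0=F3 v1=D4 (M6)
bar 8: v0=E3 v1=E4 (P8)
  R1 @ bar1.0: E3/E4 P8 -> F3/F4 P8 similar
  R2 @ bar2.0: F3/F4 P8 -> E3/B3 P5 similar
  R7 @ bar2.0: F4->B3 leap 6st
  R1 @ bar3.0: E3/B3 P5 -> G3/D4 P5 similar
  R7 @ bar7.0: E4->F3 leap 11st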